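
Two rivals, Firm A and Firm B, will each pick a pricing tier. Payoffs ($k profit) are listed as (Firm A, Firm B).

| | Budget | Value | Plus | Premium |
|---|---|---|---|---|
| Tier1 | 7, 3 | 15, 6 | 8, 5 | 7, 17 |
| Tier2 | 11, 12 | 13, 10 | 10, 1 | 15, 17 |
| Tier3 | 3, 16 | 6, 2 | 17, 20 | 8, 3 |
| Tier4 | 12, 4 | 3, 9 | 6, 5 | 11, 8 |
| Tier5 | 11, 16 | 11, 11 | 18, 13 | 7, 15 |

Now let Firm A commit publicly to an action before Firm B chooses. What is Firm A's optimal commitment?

Backward induction with Firm A moving first.
- Tier1: Firm B compares 3, 6, 5, 17 and picks Premium; Firm A would get 7.
- Tier2: Firm B compares 12, 10, 1, 17 and picks Premium; Firm A would get 15.
- Tier3: Firm B compares 16, 2, 20, 3 and picks Plus; Firm A would get 17.
- Tier4: Firm B compares 4, 9, 5, 8 and picks Value; Firm A would get 3.
- Tier5: Firm B compares 16, 11, 13, 15 and picks Budget; Firm A would get 11.
Firm A's induced payoffs are 7, 15, 17, 3, 11, so Firm A commits to Tier3. Subgame-perfect outcome: (Tier3, Plus) with payoffs (17, 20).

Tier3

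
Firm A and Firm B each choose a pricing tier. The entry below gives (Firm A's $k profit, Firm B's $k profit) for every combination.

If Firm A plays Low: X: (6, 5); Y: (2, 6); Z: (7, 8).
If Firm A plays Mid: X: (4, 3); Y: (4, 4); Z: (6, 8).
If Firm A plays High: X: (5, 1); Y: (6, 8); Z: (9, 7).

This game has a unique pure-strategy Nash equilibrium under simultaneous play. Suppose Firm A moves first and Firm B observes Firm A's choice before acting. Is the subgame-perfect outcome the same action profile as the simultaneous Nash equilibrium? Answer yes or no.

Backward induction with Firm A moving first.
- Low: BR = Z, leader payoff 7.
- Mid: BR = Z, leader payoff 6.
- High: BR = Y, leader payoff 6.
Firm A's induced payoffs are 7, 6, 6, so Firm A commits to Low. Subgame-perfect outcome: (Low, Z) with payoffs (7, 8).
Under simultaneous play:
Firm A's best replies: X→Low; Y→High; Z→High.
Firm B's best replies: Low→Z; Mid→Z; High→Y.
Only (High, Y) has each player best-responding; Nash payoffs (6, 8).
Sequential outcome (Low, Z) differs from the Nash profile (High, Y).

no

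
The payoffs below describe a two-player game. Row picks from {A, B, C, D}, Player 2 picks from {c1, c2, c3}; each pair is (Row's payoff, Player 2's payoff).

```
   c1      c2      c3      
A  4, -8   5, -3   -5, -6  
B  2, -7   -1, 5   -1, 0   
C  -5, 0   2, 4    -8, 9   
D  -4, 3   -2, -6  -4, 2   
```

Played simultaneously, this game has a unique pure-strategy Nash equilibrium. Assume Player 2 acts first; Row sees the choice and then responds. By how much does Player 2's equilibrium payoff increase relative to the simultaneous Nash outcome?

3

Solve by backward induction (Player 2 leads).
- c1: BR = A, leader payoff -8.
- c2: BR = A, leader payoff -3.
- c3: BR = B, leader payoff 0.
Among -8, -3, 0, the best is 0 at c3. Subgame-perfect outcome: (B, c3) with payoffs (-1, 0).
Now find the simultaneous Nash equilibrium.
Row's best replies: c1→A; c2→A; c3→B.
Player 2's best replies: A→c2; B→c2; C→c3; D→c1.
The unique mutual best reply is (A, c2), giving (5, -3).
Player 2's commitment gain: 0 − -3 = 3.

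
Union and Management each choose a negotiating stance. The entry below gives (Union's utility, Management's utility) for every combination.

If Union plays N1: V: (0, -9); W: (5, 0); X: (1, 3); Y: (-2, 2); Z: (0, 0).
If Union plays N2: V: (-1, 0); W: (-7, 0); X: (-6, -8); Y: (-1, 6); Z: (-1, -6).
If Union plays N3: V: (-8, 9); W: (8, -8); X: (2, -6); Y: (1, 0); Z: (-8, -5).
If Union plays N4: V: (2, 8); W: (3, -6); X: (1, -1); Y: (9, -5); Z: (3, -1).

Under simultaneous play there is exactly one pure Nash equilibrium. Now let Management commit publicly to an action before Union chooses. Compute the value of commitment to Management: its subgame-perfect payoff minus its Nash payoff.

Work backward from Union's decision.
- V: Union compares 0, -1, -8, 2 and picks N4; Management would get 8.
- W: Union compares 5, -7, 8, 3 and picks N3; Management would get -8.
- X: Union compares 1, -6, 2, 1 and picks N3; Management would get -6.
- Y: Union compares -2, -1, 1, 9 and picks N4; Management would get -5.
- Z: Union compares 0, -1, -8, 3 and picks N4; Management would get -1.
Management's induced payoffs are 8, -8, -6, -5, -1, so Management commits to V. Subgame-perfect outcome: (N4, V) with payoffs (2, 8).
Under simultaneous play:
Union's best replies: V→N4; W→N3; X→N3; Y→N4; Z→N4.
Management's best replies: N1→X; N2→Y; N3→V; N4→V.
Only (N4, V) has each player best-responding; Nash payoffs (2, 8).
Management's commitment gain: 8 − 8 = 0.

0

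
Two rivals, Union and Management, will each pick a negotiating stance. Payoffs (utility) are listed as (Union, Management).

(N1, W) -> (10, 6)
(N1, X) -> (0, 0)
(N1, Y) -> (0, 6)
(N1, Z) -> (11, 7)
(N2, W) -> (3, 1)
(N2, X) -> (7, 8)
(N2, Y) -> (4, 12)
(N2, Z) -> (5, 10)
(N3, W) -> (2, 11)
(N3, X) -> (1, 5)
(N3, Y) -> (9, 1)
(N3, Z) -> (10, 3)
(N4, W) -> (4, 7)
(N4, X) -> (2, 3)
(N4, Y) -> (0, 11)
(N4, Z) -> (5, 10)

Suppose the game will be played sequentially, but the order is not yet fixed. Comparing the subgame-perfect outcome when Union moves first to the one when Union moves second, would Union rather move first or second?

If Union leads: Management's best replies are N1→Z, N2→Y, N3→W, N4→Y; Union's induced payoffs 11, 4, 2, 0; outcome (N1, Z), payoffs (11, 7).
If Management leads: Union's best replies are W→N1, X→N2, Y→N3, Z→N1; Management's induced payoffs 6, 8, 1, 7; outcome (N2, X), payoffs (7, 8).
Union gets 11 moving first and 7 moving second, so Union prefers to move first.

first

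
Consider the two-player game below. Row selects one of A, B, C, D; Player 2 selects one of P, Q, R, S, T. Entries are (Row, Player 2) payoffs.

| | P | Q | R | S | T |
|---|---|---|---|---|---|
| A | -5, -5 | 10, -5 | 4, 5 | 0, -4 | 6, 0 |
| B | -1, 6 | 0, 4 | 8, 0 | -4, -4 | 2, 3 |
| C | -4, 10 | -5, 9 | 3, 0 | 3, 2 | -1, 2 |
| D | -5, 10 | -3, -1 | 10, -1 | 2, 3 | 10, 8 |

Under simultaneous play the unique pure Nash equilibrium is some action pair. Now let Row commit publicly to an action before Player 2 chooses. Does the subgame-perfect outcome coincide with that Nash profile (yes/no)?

Backward induction with Row moving first.
- A → Player 2 plays R (best of -5, -5, 5, -4, 0); Row gets 4.
- B → Player 2 plays P (best of 6, 4, 0, -4, 3); Row gets -1.
- C → Player 2 plays P (best of 10, 9, 0, 2, 2); Row gets -4.
- D → Player 2 plays P (best of 10, -1, -1, 3, 8); Row gets -5.
Row's induced payoffs are 4, -1, -4, -5, so Row commits to A. Subgame-perfect outcome: (A, R) with payoffs (4, 5).
For the simultaneous game, intersect best replies.
Row's best replies: P→B; Q→A; R→D; S→C; T→D.
Player 2's best replies: A→R; B→P; C→P; D→P.
The unique mutual best reply is (B, P), giving (-1, 6).
Sequential outcome (A, R) differs from the Nash profile (B, P).

no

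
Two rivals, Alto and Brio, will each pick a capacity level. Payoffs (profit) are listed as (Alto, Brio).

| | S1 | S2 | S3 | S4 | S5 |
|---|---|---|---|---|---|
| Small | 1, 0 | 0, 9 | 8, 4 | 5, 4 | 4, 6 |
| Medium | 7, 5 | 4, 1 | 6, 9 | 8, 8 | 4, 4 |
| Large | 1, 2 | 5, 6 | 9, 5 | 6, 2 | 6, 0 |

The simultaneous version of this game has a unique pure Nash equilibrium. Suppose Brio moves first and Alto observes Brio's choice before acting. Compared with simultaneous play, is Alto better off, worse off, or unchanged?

better off

Alto best-responds to each possible Brio move:
- S1 → Alto plays Medium (best of 1, 7, 1); Brio gets 5.
- S2 → Alto plays Large (best of 0, 4, 5); Brio gets 6.
- S3 → Alto plays Large (best of 8, 6, 9); Brio gets 5.
- S4 → Alto plays Medium (best of 5, 8, 6); Brio gets 8.
- S5 → Alto plays Large (best of 4, 4, 6); Brio gets 0.
Among 5, 6, 5, 8, 0, the best is 8 at S4. Subgame-perfect outcome: (Medium, S4) with payoffs (8, 8).
For the simultaneous game, intersect best replies.
Alto's best replies: S1→Medium; S2→Large; S3→Large; S4→Medium; S5→Large.
Brio's best replies: Small→S2; Medium→S3; Large→S2.
The unique mutual best reply is (Large, S2), giving (5, 6).
Alto earns 8 sequentially versus 5 at the Nash outcome: better off.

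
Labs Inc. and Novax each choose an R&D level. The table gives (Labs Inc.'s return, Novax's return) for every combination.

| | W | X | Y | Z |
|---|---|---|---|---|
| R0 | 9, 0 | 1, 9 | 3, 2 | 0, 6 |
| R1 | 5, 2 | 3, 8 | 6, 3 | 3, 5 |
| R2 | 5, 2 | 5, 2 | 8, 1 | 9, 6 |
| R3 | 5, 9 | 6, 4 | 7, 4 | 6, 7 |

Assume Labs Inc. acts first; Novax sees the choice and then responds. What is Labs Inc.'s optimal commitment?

Work backward from Novax's decision.
- R0: BR = X, leader payoff 1.
- R1: BR = X, leader payoff 3.
- R2: BR = Z, leader payoff 9.
- R3: BR = W, leader payoff 5.
Among 1, 3, 9, 5, the best is 9 at R2. Subgame-perfect outcome: (R2, Z) with payoffs (9, 6).

R2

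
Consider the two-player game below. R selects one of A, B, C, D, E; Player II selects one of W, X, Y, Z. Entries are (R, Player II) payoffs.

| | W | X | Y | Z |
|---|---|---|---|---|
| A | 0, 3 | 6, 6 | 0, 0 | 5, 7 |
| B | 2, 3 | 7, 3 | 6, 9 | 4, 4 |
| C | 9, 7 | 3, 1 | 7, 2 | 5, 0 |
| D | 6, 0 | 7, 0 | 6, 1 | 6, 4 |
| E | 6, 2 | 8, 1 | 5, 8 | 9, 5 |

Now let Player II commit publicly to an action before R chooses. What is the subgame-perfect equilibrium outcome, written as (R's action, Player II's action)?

R best-responds to each possible Player II move:
- W: BR = C, leader payoff 7.
- X: BR = E, leader payoff 1.
- Y: BR = C, leader payoff 2.
- Z: BR = E, leader payoff 5.
Maximizing over 7, 1, 2, 5, Player II chooses W. Subgame-perfect outcome: (C, W) with payoffs (9, 7).

(C, W)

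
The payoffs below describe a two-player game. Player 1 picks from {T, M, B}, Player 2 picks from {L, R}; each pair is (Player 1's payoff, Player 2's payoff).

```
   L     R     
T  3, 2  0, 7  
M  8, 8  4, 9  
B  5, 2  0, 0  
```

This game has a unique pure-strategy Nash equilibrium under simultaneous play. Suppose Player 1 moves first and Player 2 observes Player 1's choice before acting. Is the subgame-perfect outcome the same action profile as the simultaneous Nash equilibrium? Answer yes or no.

Backward induction with Player 1 moving first.
- T: BR = R, leader payoff 0.
- M: BR = R, leader payoff 4.
- B: BR = L, leader payoff 5.
Player 1's induced payoffs are 0, 4, 5, so Player 1 commits to B. Subgame-perfect outcome: (B, L) with payoffs (5, 2).
For the simultaneous game, intersect best replies.
Player 1's best replies: L→M; R→M.
Player 2's best replies: T→R; M→R; B→L.
Only (M, R) has each player best-responding; Nash payoffs (4, 9).
Sequential outcome (B, L) differs from the Nash profile (M, R).

no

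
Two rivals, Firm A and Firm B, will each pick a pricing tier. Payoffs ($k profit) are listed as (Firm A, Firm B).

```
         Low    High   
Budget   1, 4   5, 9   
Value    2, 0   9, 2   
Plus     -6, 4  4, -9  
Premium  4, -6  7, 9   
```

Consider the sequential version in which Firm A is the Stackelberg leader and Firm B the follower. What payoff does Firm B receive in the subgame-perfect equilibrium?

Firm B best-responds to each possible Firm A move:
- Budget: Firm B compares 4, 9 and picks High; Firm A would get 5.
- Value: Firm B compares 0, 2 and picks High; Firm A would get 9.
- Plus: Firm B compares 4, -9 and picks Low; Firm A would get -6.
- Premium: Firm B compares -6, 9 and picks High; Firm A would get 7.
Maximizing over 5, 9, -6, 7, Firm A chooses Value. Subgame-perfect outcome: (Value, High) with payoffs (9, 2).

2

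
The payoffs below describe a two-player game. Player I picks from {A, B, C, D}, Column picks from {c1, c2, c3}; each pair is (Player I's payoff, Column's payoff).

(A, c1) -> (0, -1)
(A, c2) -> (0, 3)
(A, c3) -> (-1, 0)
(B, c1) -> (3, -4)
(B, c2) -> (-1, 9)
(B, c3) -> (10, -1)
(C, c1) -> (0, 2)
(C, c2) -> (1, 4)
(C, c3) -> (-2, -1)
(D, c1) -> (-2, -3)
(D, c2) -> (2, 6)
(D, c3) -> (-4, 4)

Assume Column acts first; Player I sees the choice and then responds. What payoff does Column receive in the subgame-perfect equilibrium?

6

Player I best-responds to each possible Column move:
- c1 → Player I plays B (best of 0, 3, 0, -2); Column gets -4.
- c2 → Player I plays D (best of 0, -1, 1, 2); Column gets 6.
- c3 → Player I plays B (best of -1, 10, -2, -4); Column gets -1.
Maximizing over -4, 6, -1, Column chooses c2. Subgame-perfect outcome: (D, c2) with payoffs (2, 6).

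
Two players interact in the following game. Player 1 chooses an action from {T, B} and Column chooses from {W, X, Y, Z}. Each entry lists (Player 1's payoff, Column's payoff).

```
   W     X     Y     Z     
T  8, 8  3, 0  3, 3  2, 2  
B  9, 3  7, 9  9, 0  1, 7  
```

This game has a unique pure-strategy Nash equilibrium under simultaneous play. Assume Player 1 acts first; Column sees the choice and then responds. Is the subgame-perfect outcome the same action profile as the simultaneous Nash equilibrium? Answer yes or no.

no

Work backward from Column's decision.
- T → Column plays W (best of 8, 0, 3, 2); Player 1 gets 8.
- B → Column plays X (best of 3, 9, 0, 7); Player 1 gets 7.
Maximizing over 8, 7, Player 1 chooses T. Subgame-perfect outcome: (T, W) with payoffs (8, 8).
Under simultaneous play:
Player 1's best replies: W→B; X→B; Y→B; Z→T.
Column's best replies: T→W; B→X.
The unique mutual best reply is (B, X), giving (7, 9).
Sequential outcome (T, W) differs from the Nash profile (B, X).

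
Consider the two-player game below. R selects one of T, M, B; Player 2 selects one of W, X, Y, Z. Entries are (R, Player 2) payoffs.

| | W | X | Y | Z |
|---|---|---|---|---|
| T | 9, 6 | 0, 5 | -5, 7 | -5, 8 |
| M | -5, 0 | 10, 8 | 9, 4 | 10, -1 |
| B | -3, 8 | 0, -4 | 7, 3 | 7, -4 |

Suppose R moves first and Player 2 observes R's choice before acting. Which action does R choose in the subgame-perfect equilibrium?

M

Player 2 best-responds to each possible R move:
- T: BR = Z, leader payoff -5.
- M: BR = X, leader payoff 10.
- B: BR = W, leader payoff -3.
Among -5, 10, -3, the best is 10 at M. Subgame-perfect outcome: (M, X) with payoffs (10, 8).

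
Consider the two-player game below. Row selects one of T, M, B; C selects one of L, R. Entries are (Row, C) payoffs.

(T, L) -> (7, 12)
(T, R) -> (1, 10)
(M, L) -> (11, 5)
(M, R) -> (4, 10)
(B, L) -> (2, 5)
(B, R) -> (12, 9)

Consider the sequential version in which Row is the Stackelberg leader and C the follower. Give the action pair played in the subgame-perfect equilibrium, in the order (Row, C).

(B, R)

Work backward from C's decision.
- T: BR = L, leader payoff 7.
- M: BR = R, leader payoff 4.
- B: BR = R, leader payoff 12.
Among 7, 4, 12, the best is 12 at B. Subgame-perfect outcome: (B, R) with payoffs (12, 9).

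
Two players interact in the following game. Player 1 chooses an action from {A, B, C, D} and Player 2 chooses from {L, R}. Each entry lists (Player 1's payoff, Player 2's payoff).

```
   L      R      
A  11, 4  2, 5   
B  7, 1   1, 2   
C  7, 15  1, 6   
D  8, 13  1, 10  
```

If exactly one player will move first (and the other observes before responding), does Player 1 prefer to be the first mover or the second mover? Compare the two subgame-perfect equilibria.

If Player 1 leads: Player 2's best replies are A→R, B→R, C→L, D→L; Player 1's induced payoffs 2, 1, 7, 8; outcome (D, L), payoffs (8, 13).
If Player 2 leads: Player 1's best replies are L→A, R→A; Player 2's induced payoffs 4, 5; outcome (A, R), payoffs (2, 5).
Player 1 gets 8 moving first and 2 moving second, so Player 1 prefers to move first.

first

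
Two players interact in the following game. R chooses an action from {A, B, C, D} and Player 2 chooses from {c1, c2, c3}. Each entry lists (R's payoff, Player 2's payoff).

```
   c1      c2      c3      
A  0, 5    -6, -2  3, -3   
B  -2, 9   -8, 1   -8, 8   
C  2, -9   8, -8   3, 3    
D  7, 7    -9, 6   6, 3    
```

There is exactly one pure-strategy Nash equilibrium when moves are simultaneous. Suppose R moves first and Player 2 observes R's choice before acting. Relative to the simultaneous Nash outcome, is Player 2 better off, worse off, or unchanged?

unchanged

Work backward from Player 2's decision.
- A → Player 2 plays c1 (best of 5, -2, -3); R gets 0.
- B → Player 2 plays c1 (best of 9, 1, 8); R gets -2.
- C → Player 2 plays c3 (best of -9, -8, 3); R gets 3.
- D → Player 2 plays c1 (best of 7, 6, 3); R gets 7.
R's induced payoffs are 0, -2, 3, 7, so R commits to D. Subgame-perfect outcome: (D, c1) with payoffs (7, 7).
For the simultaneous game, intersect best replies.
R's best replies: c1→D; c2→C; c3→D.
Player 2's best replies: A→c1; B→c1; C→c3; D→c1.
Only (D, c1) has each player best-responding; Nash payoffs (7, 7).
Player 2 earns 7 sequentially versus 7 at the Nash outcome: unchanged.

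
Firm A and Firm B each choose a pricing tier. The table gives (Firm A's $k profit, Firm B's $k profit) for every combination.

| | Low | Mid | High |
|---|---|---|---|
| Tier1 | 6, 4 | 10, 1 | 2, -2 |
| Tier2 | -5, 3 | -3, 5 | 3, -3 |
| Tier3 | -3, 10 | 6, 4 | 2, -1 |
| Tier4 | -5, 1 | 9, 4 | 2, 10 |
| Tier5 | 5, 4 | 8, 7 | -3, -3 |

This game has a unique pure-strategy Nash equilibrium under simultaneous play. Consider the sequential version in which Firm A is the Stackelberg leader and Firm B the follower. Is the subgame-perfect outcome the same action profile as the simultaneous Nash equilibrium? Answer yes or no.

no

Solve by backward induction (Firm A leads).
- Tier1 → Firm B plays Low (best of 4, 1, -2); Firm A gets 6.
- Tier2 → Firm B plays Mid (best of 3, 5, -3); Firm A gets -3.
- Tier3 → Firm B plays Low (best of 10, 4, -1); Firm A gets -3.
- Tier4 → Firm B plays High (best of 1, 4, 10); Firm A gets 2.
- Tier5 → Firm B plays Mid (best of 4, 7, -3); Firm A gets 8.
Firm A's induced payoffs are 6, -3, -3, 2, 8, so Firm A commits to Tier5. Subgame-perfect outcome: (Tier5, Mid) with payoffs (8, 7).
For the simultaneous game, intersect best replies.
Firm A's best replies: Low→Tier1; Mid→Tier1; High→Tier2.
Firm B's best replies: Tier1→Low; Tier2→Mid; Tier3→Low; Tier4→High; Tier5→Mid.
The unique mutual best reply is (Tier1, Low), giving (6, 4).
Sequential outcome (Tier5, Mid) differs from the Nash profile (Tier1, Low).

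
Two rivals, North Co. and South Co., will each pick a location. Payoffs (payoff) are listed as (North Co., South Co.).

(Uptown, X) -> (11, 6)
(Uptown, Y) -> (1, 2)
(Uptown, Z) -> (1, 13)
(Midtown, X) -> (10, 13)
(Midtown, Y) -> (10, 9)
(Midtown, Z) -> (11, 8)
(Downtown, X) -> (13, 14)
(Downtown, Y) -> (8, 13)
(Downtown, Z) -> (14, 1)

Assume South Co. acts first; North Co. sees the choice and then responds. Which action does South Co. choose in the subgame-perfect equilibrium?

Solve by backward induction (South Co. leads).
- X: North Co. compares 11, 10, 13 and picks Downtown; South Co. would get 14.
- Y: North Co. compares 1, 10, 8 and picks Midtown; South Co. would get 9.
- Z: North Co. compares 1, 11, 14 and picks Downtown; South Co. would get 1.
South Co.'s induced payoffs are 14, 9, 1, so South Co. commits to X. Subgame-perfect outcome: (Downtown, X) with payoffs (13, 14).

X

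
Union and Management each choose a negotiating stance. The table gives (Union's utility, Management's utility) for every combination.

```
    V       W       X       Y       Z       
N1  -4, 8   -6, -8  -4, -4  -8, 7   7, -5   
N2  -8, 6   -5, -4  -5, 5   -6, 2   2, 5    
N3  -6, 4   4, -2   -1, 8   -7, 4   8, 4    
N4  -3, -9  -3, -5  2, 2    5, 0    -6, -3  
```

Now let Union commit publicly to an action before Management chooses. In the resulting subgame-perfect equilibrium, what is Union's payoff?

2

Backward induction with Union moving first.
- N1: Management compares 8, -8, -4, 7, -5 and picks V; Union would get -4.
- N2: Management compares 6, -4, 5, 2, 5 and picks V; Union would get -8.
- N3: Management compares 4, -2, 8, 4, 4 and picks X; Union would get -1.
- N4: Management compares -9, -5, 2, 0, -3 and picks X; Union would get 2.
Maximizing over -4, -8, -1, 2, Union chooses N4. Subgame-perfect outcome: (N4, X) with payoffs (2, 2).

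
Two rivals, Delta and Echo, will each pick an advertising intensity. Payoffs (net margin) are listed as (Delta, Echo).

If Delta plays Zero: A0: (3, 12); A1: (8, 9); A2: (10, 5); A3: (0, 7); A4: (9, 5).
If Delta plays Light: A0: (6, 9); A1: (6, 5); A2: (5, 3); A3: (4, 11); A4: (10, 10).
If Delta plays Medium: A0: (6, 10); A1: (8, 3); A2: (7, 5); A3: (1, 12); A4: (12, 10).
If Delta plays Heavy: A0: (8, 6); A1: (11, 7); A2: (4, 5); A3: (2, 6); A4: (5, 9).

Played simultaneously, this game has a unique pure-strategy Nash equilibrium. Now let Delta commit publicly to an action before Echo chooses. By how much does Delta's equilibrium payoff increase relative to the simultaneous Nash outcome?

Backward induction with Delta moving first.
- Zero: Echo compares 12, 9, 5, 7, 5 and picks A0; Delta would get 3.
- Light: Echo compares 9, 5, 3, 11, 10 and picks A3; Delta would get 4.
- Medium: Echo compares 10, 3, 5, 12, 10 and picks A3; Delta would get 1.
- Heavy: Echo compares 6, 7, 5, 6, 9 and picks A4; Delta would get 5.
Delta's induced payoffs are 3, 4, 1, 5, so Delta commits to Heavy. Subgame-perfect outcome: (Heavy, A4) with payoffs (5, 9).
For the simultaneous game, intersect best replies.
Delta's best replies: A0→Heavy; A1→Heavy; A2→Zero; A3→Light; A4→Medium.
Echo's best replies: Zero→A0; Light→A3; Medium→A3; Heavy→A4.
The unique mutual best reply is (Light, A3), giving (4, 11).
Delta's commitment gain: 5 − 4 = 1.

1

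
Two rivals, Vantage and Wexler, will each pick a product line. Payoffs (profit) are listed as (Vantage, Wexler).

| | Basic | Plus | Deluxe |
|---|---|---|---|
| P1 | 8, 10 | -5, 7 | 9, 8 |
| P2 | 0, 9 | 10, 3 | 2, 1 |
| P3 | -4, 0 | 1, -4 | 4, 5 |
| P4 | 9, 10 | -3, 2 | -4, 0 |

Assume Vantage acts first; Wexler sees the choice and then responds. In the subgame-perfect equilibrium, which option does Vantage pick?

Wexler best-responds to each possible Vantage move:
- P1 → Wexler plays Basic (best of 10, 7, 8); Vantage gets 8.
- P2 → Wexler plays Basic (best of 9, 3, 1); Vantage gets 0.
- P3 → Wexler plays Deluxe (best of 0, -4, 5); Vantage gets 4.
- P4 → Wexler plays Basic (best of 10, 2, 0); Vantage gets 9.
Maximizing over 8, 0, 4, 9, Vantage chooses P4. Subgame-perfect outcome: (P4, Basic) with payoffs (9, 10).

P4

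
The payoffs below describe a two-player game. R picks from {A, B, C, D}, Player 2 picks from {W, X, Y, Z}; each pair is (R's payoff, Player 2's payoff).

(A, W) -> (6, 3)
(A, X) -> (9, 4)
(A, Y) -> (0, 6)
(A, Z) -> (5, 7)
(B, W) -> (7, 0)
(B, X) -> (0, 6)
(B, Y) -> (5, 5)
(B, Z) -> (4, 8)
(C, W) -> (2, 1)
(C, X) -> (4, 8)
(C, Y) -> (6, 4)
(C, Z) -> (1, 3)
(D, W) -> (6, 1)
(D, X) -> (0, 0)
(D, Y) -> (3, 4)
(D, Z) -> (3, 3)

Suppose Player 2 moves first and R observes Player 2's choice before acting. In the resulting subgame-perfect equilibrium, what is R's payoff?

R best-responds to each possible Player 2 move:
- W: BR = B, leader payoff 0.
- X: BR = A, leader payoff 4.
- Y: BR = C, leader payoff 4.
- Z: BR = A, leader payoff 7.
Maximizing over 0, 4, 4, 7, Player 2 chooses Z. Subgame-perfect outcome: (A, Z) with payoffs (5, 7).

5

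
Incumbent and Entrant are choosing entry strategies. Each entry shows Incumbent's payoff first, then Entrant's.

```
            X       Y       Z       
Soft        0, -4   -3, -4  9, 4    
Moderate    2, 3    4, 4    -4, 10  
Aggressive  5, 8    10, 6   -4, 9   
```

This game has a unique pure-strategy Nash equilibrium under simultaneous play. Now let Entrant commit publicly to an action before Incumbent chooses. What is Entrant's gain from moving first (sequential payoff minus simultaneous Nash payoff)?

Solve by backward induction (Entrant leads).
- X: Incumbent compares 0, 2, 5 and picks Aggressive; Entrant would get 8.
- Y: Incumbent compares -3, 4, 10 and picks Aggressive; Entrant would get 6.
- Z: Incumbent compares 9, -4, -4 and picks Soft; Entrant would get 4.
Among 8, 6, 4, the best is 8 at X. Subgame-perfect outcome: (Aggressive, X) with payoffs (5, 8).
Now find the simultaneous Nash equilibrium.
Incumbent's best replies: X→Aggressive; Y→Aggressive; Z→Soft.
Entrant's best replies: Soft→Z; Moderate→Z; Aggressive→Z.
The unique mutual best reply is (Soft, Z), giving (9, 4).
Entrant's commitment gain: 8 − 4 = 4.

4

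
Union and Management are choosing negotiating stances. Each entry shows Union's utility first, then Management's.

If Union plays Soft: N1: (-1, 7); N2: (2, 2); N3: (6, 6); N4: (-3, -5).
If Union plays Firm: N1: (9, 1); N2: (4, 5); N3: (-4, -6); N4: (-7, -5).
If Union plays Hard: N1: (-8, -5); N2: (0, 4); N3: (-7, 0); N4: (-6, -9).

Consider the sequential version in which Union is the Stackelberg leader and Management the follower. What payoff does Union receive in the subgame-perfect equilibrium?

Management best-responds to each possible Union move:
- Soft: Management compares 7, 2, 6, -5 and picks N1; Union would get -1.
- Firm: Management compares 1, 5, -6, -5 and picks N2; Union would get 4.
- Hard: Management compares -5, 4, 0, -9 and picks N2; Union would get 0.
Among -1, 4, 0, the best is 4 at Firm. Subgame-perfect outcome: (Firm, N2) with payoffs (4, 5).

4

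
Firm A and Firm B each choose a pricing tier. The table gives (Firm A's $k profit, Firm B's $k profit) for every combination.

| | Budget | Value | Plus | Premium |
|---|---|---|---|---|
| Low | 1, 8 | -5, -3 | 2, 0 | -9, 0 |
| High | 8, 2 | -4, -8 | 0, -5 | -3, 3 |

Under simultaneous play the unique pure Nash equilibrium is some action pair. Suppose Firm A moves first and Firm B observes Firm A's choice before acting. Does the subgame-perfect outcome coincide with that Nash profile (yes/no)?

no

Work backward from Firm B's decision.
- Low → Firm B plays Budget (best of 8, -3, 0, 0); Firm A gets 1.
- High → Firm B plays Premium (best of 2, -8, -5, 3); Firm A gets -3.
Maximizing over 1, -3, Firm A chooses Low. Subgame-perfect outcome: (Low, Budget) with payoffs (1, 8).
Now find the simultaneous Nash equilibrium.
Firm A's best replies: Budget→High; Value→High; Plus→Low; Premium→High.
Firm B's best replies: Low→Budget; High→Premium.
The unique mutual best reply is (High, Premium), giving (-3, 3).
Sequential outcome (Low, Budget) differs from the Nash profile (High, Premium).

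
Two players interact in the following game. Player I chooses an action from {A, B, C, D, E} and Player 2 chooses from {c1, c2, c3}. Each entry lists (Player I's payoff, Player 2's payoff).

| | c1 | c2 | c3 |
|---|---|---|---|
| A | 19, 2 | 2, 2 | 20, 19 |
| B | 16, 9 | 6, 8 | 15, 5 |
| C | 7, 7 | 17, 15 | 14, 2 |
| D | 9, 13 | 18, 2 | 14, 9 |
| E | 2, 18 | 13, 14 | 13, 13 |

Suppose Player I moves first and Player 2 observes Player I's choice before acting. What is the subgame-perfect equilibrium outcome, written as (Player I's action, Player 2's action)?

(A, c3)

Player 2 best-responds to each possible Player I move:
- A: Player 2 compares 2, 2, 19 and picks c3; Player I would get 20.
- B: Player 2 compares 9, 8, 5 and picks c1; Player I would get 16.
- C: Player 2 compares 7, 15, 2 and picks c2; Player I would get 17.
- D: Player 2 compares 13, 2, 9 and picks c1; Player I would get 9.
- E: Player 2 compares 18, 14, 13 and picks c1; Player I would get 2.
Player I's induced payoffs are 20, 16, 17, 9, 2, so Player I commits to A. Subgame-perfect outcome: (A, c3) with payoffs (20, 19).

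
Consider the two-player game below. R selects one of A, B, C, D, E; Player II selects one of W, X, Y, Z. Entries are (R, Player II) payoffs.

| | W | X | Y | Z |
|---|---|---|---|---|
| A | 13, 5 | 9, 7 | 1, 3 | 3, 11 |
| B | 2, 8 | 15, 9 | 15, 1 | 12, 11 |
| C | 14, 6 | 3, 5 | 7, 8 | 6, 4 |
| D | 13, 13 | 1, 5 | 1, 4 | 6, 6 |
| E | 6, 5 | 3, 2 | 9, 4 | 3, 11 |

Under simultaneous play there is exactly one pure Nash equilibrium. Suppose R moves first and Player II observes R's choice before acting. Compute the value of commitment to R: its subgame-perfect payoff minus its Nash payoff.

Work backward from Player II's decision.
- A: Player II compares 5, 7, 3, 11 and picks Z; R would get 3.
- B: Player II compares 8, 9, 1, 11 and picks Z; R would get 12.
- C: Player II compares 6, 5, 8, 4 and picks Y; R would get 7.
- D: Player II compares 13, 5, 4, 6 and picks W; R would get 13.
- E: Player II compares 5, 2, 4, 11 and picks Z; R would get 3.
R's induced payoffs are 3, 12, 7, 13, 3, so R commits to D. Subgame-perfect outcome: (D, W) with payoffs (13, 13).
Now find the simultaneous Nash equilibrium.
R's best replies: W→C; X→B; Y→B; Z→B.
Player II's best replies: A→Z; B→Z; C→Y; D→W; E→Z.
The unique mutual best reply is (B, Z), giving (12, 11).
R's commitment gain: 13 − 12 = 1.

1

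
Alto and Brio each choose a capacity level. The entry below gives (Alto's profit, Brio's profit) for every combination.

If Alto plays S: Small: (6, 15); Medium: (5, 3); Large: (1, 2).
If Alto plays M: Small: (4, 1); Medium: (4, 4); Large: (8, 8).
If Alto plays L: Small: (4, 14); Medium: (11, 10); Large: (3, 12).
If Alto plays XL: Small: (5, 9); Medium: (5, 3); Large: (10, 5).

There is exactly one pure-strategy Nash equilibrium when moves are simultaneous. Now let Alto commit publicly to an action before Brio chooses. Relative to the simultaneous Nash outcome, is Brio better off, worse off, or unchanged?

Brio best-responds to each possible Alto move:
- S → Brio plays Small (best of 15, 3, 2); Alto gets 6.
- M → Brio plays Large (best of 1, 4, 8); Alto gets 8.
- L → Brio plays Small (best of 14, 10, 12); Alto gets 4.
- XL → Brio plays Small (best of 9, 3, 5); Alto gets 5.
Alto's induced payoffs are 6, 8, 4, 5, so Alto commits to M. Subgame-perfect outcome: (M, Large) with payoffs (8, 8).
Now find the simultaneous Nash equilibrium.
Alto's best replies: Small→S; Medium→L; Large→XL.
Brio's best replies: S→Small; M→Large; L→Small; XL→Small.
Only (S, Small) has each player best-responding; Nash payoffs (6, 15).
Brio earns 8 sequentially versus 15 at the Nash outcome: worse off.

worse off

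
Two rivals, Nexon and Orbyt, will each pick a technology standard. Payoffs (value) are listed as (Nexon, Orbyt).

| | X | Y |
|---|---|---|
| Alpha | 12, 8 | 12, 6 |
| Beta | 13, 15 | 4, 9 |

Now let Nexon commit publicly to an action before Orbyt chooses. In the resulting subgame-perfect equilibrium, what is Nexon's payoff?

13

Work backward from Orbyt's decision.
- Alpha → Orbyt plays X (best of 8, 6); Nexon gets 12.
- Beta → Orbyt plays X (best of 15, 9); Nexon gets 13.
Among 12, 13, the best is 13 at Beta. Subgame-perfect outcome: (Beta, X) with payoffs (13, 15).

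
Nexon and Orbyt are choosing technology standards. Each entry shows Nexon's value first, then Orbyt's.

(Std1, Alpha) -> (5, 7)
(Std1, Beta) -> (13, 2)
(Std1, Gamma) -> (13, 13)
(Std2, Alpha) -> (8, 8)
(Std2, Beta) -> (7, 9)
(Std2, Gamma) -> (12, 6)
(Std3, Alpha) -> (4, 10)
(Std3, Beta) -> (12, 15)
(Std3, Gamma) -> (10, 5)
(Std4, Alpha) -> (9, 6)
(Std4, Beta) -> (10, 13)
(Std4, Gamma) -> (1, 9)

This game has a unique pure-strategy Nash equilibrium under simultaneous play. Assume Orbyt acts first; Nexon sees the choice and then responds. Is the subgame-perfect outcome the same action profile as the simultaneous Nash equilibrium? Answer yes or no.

Work backward from Nexon's decision.
- Alpha: BR = Std4, leader payoff 6.
- Beta: BR = Std1, leader payoff 2.
- Gamma: BR = Std1, leader payoff 13.
Orbyt's induced payoffs are 6, 2, 13, so Orbyt commits to Gamma. Subgame-perfect outcome: (Std1, Gamma) with payoffs (13, 13).
Now find the simultaneous Nash equilibrium.
Nexon's best replies: Alpha→Std4; Beta→Std1; Gamma→Std1.
Orbyt's best replies: Std1→Gamma; Std2→Beta; Std3→Beta; Std4→Beta.
Only (Std1, Gamma) has each player best-responding; Nash payoffs (13, 13).
Sequential outcome (Std1, Gamma) coincides with the Nash profile (Std1, Gamma).

yes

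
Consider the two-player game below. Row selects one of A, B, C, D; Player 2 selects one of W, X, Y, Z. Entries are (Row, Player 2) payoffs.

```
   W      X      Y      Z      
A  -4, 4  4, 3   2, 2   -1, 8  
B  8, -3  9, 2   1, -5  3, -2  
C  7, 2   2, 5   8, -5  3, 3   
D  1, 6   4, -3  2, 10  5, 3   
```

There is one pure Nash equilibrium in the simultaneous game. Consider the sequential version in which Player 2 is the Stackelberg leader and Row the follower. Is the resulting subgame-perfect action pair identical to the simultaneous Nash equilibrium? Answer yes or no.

Backward induction with Player 2 moving first.
- W: Row compares -4, 8, 7, 1 and picks B; Player 2 would get -3.
- X: Row compares 4, 9, 2, 4 and picks B; Player 2 would get 2.
- Y: Row compares 2, 1, 8, 2 and picks C; Player 2 would get -5.
- Z: Row compares -1, 3, 3, 5 and picks D; Player 2 would get 3.
Among -3, 2, -5, 3, the best is 3 at Z. Subgame-perfect outcome: (D, Z) with payoffs (5, 3).
Now find the simultaneous Nash equilibrium.
Row's best replies: W→B; X→B; Y→C; Z→D.
Player 2's best replies: A→Z; B→X; C→X; D→Y.
The unique mutual best reply is (B, X), giving (9, 2).
Sequential outcome (D, Z) differs from the Nash profile (B, X).

no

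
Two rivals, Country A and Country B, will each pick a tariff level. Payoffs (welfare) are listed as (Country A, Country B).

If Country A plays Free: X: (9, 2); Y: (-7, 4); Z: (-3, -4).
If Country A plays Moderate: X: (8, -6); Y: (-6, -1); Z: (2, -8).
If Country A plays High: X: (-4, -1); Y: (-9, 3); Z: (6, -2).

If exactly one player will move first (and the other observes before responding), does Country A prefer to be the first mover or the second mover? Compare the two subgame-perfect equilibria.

If Country A leads: Country B's best replies are Free→Y, Moderate→Y, High→Y; Country A's induced payoffs -7, -6, -9; outcome (Moderate, Y), payoffs (-6, -1).
If Country B leads: Country A's best replies are X→Free, Y→Moderate, Z→High; Country B's induced payoffs 2, -1, -2; outcome (Free, X), payoffs (9, 2).
Country A gets -6 moving first and 9 moving second, so Country A prefers to move second.

second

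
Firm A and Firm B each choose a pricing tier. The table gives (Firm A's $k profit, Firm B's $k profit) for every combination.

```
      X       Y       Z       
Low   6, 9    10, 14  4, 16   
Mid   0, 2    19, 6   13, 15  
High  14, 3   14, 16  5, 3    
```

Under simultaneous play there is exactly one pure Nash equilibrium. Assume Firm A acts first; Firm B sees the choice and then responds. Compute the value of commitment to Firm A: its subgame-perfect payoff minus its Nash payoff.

1

Backward induction with Firm A moving first.
- Low → Firm B plays Z (best of 9, 14, 16); Firm A gets 4.
- Mid → Firm B plays Z (best of 2, 6, 15); Firm A gets 13.
- High → Firm B plays Y (best of 3, 16, 3); Firm A gets 14.
Among 4, 13, 14, the best is 14 at High. Subgame-perfect outcome: (High, Y) with payoffs (14, 16).
Now find the simultaneous Nash equilibrium.
Firm A's best replies: X→High; Y→Mid; Z→Mid.
Firm B's best replies: Low→Z; Mid→Z; High→Y.
The unique mutual best reply is (Mid, Z), giving (13, 15).
Firm A's commitment gain: 14 − 13 = 1.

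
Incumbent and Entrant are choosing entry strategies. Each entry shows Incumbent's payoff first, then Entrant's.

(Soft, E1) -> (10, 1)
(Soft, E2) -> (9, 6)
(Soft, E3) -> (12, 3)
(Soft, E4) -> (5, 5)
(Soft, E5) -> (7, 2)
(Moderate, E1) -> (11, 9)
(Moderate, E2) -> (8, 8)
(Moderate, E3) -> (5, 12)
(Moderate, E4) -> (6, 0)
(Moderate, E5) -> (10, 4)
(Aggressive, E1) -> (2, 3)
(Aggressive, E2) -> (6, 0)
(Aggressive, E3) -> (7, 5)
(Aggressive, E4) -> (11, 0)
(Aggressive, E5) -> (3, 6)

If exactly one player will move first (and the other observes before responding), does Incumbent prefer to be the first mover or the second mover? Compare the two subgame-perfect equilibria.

If Incumbent leads: Entrant's best replies are Soft→E2, Moderate→E3, Aggressive→E5; Incumbent's induced payoffs 9, 5, 3; outcome (Soft, E2), payoffs (9, 6).
If Entrant leads: Incumbent's best replies are E1→Moderate, E2→Soft, E3→Soft, E4→Aggressive, E5→Moderate; Entrant's induced payoffs 9, 6, 3, 0, 4; outcome (Moderate, E1), payoffs (11, 9).
Incumbent gets 9 moving first and 11 moving second, so Incumbent prefers to move second.

second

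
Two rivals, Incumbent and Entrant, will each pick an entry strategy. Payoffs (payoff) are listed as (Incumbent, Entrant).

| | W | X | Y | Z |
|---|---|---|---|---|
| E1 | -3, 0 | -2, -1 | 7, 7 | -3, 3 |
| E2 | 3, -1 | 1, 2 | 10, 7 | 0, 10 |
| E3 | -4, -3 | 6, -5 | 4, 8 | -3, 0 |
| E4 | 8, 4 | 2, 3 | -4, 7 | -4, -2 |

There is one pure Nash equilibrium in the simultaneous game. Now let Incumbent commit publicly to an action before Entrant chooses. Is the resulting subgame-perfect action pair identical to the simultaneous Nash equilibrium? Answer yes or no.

no

Work backward from Entrant's decision.
- E1: BR = Y, leader payoff 7.
- E2: BR = Z, leader payoff 0.
- E3: BR = Y, leader payoff 4.
- E4: BR = Y, leader payoff -4.
Among 7, 0, 4, -4, the best is 7 at E1. Subgame-perfect outcome: (E1, Y) with payoffs (7, 7).
For the simultaneous game, intersect best replies.
Incumbent's best replies: W→E4; X→E3; Y→E2; Z→E2.
Entrant's best replies: E1→Y; E2→Z; E3→Y; E4→Y.
The unique mutual best reply is (E2, Z), giving (0, 10).
Sequential outcome (E1, Y) differs from the Nash profile (E2, Z).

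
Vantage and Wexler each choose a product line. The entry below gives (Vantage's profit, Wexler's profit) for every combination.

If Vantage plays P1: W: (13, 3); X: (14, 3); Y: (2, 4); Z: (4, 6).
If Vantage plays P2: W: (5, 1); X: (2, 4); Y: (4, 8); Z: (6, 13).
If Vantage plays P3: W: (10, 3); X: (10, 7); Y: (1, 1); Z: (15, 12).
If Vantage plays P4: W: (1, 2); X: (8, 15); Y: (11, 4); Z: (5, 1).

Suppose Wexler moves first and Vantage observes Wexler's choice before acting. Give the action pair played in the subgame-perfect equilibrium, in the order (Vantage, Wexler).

(P3, Z)

Vantage best-responds to each possible Wexler move:
- W → Vantage plays P1 (best of 13, 5, 10, 1); Wexler gets 3.
- X → Vantage plays P1 (best of 14, 2, 10, 8); Wexler gets 3.
- Y → Vantage plays P4 (best of 2, 4, 1, 11); Wexler gets 4.
- Z → Vantage plays P3 (best of 4, 6, 15, 5); Wexler gets 12.
Among 3, 3, 4, 12, the best is 12 at Z. Subgame-perfect outcome: (P3, Z) with payoffs (15, 12).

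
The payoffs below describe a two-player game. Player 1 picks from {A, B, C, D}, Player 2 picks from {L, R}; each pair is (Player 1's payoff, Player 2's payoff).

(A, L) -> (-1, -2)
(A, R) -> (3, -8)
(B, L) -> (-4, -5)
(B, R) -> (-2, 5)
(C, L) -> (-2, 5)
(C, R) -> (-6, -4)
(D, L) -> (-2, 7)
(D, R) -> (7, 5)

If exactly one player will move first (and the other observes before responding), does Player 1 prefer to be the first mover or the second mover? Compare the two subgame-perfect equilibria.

If Player 1 leads: Player 2's best replies are A→L, B→R, C→L, D→L; Player 1's induced payoffs -1, -2, -2, -2; outcome (A, L), payoffs (-1, -2).
If Player 2 leads: Player 1's best replies are L→A, R→D; Player 2's induced payoffs -2, 5; outcome (D, R), payoffs (7, 5).
Player 1 gets -1 moving first and 7 moving second, so Player 1 prefers to move second.

second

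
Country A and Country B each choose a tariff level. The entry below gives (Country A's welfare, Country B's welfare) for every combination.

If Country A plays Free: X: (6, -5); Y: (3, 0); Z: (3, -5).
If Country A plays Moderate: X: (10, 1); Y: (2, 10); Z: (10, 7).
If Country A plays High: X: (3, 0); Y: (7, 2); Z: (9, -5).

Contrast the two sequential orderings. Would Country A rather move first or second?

second

If Country A leads: Country B's best replies are Free→Y, Moderate→Y, High→Y; Country A's induced payoffs 3, 2, 7; outcome (High, Y), payoffs (7, 2).
If Country B leads: Country A's best replies are X→Moderate, Y→High, Z→Moderate; Country B's induced payoffs 1, 2, 7; outcome (Moderate, Z), payoffs (10, 7).
Country A gets 7 moving first and 10 moving second, so Country A prefers to move second.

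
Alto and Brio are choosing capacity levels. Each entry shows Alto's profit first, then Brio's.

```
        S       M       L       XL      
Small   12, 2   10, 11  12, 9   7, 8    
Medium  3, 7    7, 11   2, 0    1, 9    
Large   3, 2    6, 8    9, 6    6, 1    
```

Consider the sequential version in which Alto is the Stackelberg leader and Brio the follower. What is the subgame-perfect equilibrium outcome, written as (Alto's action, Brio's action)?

(Small, M)

Brio best-responds to each possible Alto move:
- Small: BR = M, leader payoff 10.
- Medium: BR = M, leader payoff 7.
- Large: BR = M, leader payoff 6.
Alto's induced payoffs are 10, 7, 6, so Alto commits to Small. Subgame-perfect outcome: (Small, M) with payoffs (10, 11).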